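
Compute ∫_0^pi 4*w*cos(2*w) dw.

Integrate by parts once (u = w, dv = 4*cos(2*w) dw).
An antiderivative is F(w) = 2*w*sin(2*w) + cos(2*w).
Then F(pi) - F(0) = (1) - (1) = 0.

0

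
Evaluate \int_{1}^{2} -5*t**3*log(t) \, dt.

75/16 - 20*log(2)

Integrate by parts once (u = ln t, dv = -5*t**3 dt).
An antiderivative is F(t) = -5*t**4*(4*log(t) - 1)/16.
Then F(2) - F(1) = (5 - 20*log(2)) - (5/16) = 75/16 - 20*log(2).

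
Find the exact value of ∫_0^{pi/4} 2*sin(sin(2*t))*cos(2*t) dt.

Let u = sin(2*t), so du = 2*cos(2*t) dt. When t = 0, u = 0; when t = pi/4, u = 1.
The integral becomes ∫ sin(u) du from 0 to 1, with antiderivative -cos(u).
Back in t: F(t) = -cos(sin(2*t)).
Then F(pi/4) - F(0) = (-cos(1)) - (-1) = 1 - cos(1).

1 - cos(1)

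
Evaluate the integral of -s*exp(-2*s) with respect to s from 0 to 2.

Integrate by parts once (u = s, dv = -exp(-2*s) ds).
An antiderivative is F(s) = (2*s + 1)*exp(-2*s)/4.
Then F(2) - F(0) = (5*exp(-4)/4) - (1/4) = (5 - exp(4))*exp(-4)/4.

(5 - exp(4))*exp(-4)/4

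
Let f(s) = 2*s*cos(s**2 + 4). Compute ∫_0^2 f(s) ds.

-sin(4) + sin(8)

Let u = s**2 + 4, so du = 2*s ds. When s = 0, u = 4; when s = 2, u = 8.
The integral becomes ∫ cos(u) du from 4 to 8, with antiderivative sin(u).
Back in s: F(s) = sin(s**2 + 4).
Then F(2) - F(0) = (sin(8)) - (sin(4)) = -sin(4) + sin(8).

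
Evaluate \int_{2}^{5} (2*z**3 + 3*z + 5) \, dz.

351

By the power rule, an antiderivative is F(z) = z**4/2 + 3*z**2/2 + 5*z.
Then F(5) - F(2) = (375) - (24) = 351.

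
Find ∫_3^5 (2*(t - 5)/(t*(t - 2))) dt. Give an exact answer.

-8*log(3) + 5*log(5)

Factor the denominator: t**2 - 2*t = t(t - 2).
Partial fractions: 2*(t - 5)/(t*(t - 2)) = 5/t - 3/(t - 2).
An antiderivative is F(t) = 5*log(t) - 3*log(t - 2).
Then F(5) - F(3) = (-3*log(3) + 5*log(5)) - (5*log(3)) = -8*log(3) + 5*log(5).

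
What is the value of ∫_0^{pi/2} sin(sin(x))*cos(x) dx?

Let u = sin(x), so du = cos(x) dx. When x = 0, u = 0; when x = pi/2, u = 1.
The integral becomes ∫ sin(u) du from 0 to 1, with antiderivative -cos(u).
Back in x: F(x) = -cos(sin(x)).
Then F(pi/2) - F(0) = (-cos(1)) - (-1) = 1 - cos(1).

1 - cos(1)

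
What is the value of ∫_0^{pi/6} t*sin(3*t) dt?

1/9

Integrate by parts once (u = t, dv = sin(3*t) dt).
An antiderivative is F(t) = -t*cos(3*t)/3 + sin(3*t)/9.
Then F(pi/6) - F(0) = (1/9) - (0) = 1/9.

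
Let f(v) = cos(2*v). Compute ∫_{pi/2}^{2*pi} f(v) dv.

An antiderivative is F(v) = sin(2*v)/2.
Then F(2*pi) - F(pi/2) = (0) - (0) = 0.

0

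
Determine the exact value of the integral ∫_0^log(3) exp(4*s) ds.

20

Let u = exp(s), so du = exp(s) ds. When s = 0, u = 1; when s = log(3), u = 3.
The integral becomes ∫ u**3 du from 1 to 3, with antiderivative u**4/4.
Back in s: F(s) = exp(4*s)/4.
Then F(log(3)) - F(0) = (81/4) - (1/4) = 20.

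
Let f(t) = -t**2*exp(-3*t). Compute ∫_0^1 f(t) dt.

Integrate by parts twice (u = t^2, dv = -exp(-3*t) dt).
An antiderivative is F(t) = (9*t**2 + 6*t + 2)*exp(-3*t)/27.
Then F(1) - F(0) = (17*exp(-3)/27) - (2/27) = -2/27 + 17*exp(-3)/27.

-2/27 + 17*exp(-3)/27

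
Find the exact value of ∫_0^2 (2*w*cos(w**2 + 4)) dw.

Let u = w**2 + 4, so du = 2*w dw. When w = 0, u = 4; when w = 2, u = 8.
The integral becomes ∫ cos(u) du from 4 to 8, with antiderivative sin(u).
Back in w: F(w) = sin(w**2 + 4).
Then F(2) - F(0) = (sin(8)) - (sin(4)) = -sin(4) + sin(8).

-sin(4) + sin(8)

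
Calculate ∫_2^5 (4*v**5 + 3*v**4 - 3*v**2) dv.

By the power rule, an antiderivative is F(v) = 2*v**6/3 + 3*v**5/5 - v**3.
Then F(5) - F(2) = (36500/3) - (808/15) = 60564/5.

60564/5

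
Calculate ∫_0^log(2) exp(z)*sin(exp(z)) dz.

-cos(2) + cos(1)

Let u = exp(z), so du = exp(z) dz. When z = 0, u = 1; when z = log(2), u = 2.
The integral becomes ∫ sin(u) du from 1 to 2, with antiderivative -cos(u).
Back in z: F(z) = -cos(exp(z)).
Then F(log(2)) - F(0) = (-cos(2)) - (-cos(1)) = -cos(2) + cos(1).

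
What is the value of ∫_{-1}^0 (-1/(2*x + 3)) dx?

An antiderivative is F(x) = -log(2*x + 3)/2.
Then F(0) - F(-1) = (-log(3)/2) - (0) = -log(3)/2.

-log(3)/2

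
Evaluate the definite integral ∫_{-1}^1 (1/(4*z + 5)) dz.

An antiderivative is F(z) = log(4*z + 5)/4.
Then F(1) - F(-1) = (log(3)/2) - (0) = log(3)/2.

log(3)/2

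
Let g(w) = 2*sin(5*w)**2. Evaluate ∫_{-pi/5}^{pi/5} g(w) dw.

Use the identity sin^2(5*w) = (1 - cos(10*w))/2.
An antiderivative is F(w) = w - sin(10*w)/10.
Then F(pi/5) - F(-pi/5) = (pi/5) - (-pi/5) = 2*pi/5.

2*pi/5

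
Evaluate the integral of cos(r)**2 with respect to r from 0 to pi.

Use the identity cos^2(r) = (1 + cos(2*r))/2.
An antiderivative is F(r) = r/2 + sin(2*r)/4.
Then F(pi) - F(0) = (pi/2) - (0) = pi/2.

pi/2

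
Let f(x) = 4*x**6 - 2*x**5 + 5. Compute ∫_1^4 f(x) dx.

By the power rule, an antiderivative is F(x) = 4*x**7/7 - x**6/3 + 5*x.
Then F(4) - F(1) = (168356/21) - (110/21) = 56082/7.

56082/7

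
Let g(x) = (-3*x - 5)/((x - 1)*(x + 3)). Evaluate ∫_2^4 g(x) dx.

log(5/63)

Factor the denominator: x**2 + 2*x - 3 = (x + 3)(x - 1).
Partial fractions: (-3*x - 5)/((x - 1)*(x + 3)) = -1/(x + 3) - 2/(x - 1).
An antiderivative is F(x) = -2*log(x - 1) - log(x + 3).
Then F(4) - F(2) = (-log(63)) - (-log(5)) = log(5/63).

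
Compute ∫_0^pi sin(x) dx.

An antiderivative is F(x) = -cos(x).
Then F(pi) - F(0) = (1) - (-1) = 2.

2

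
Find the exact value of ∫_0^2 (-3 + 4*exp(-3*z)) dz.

-14/3 - 4*exp(-6)/3

An antiderivative is F(z) = -3*z - 4*exp(-3*z)/3.
Then F(2) - F(0) = (-6 - 4*exp(-6)/3) - (-4/3) = -14/3 - 4*exp(-6)/3.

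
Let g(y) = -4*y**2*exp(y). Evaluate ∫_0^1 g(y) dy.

8 - 4*E

Integrate by parts twice (u = y^2, dv = -4*exp(y) dy).
An antiderivative is F(y) = (-4*y**2 + 8*y - 8)*exp(y).
Then F(1) - F(0) = (-4*E) - (-8) = 8 - 4*E.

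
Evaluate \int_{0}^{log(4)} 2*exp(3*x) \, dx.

Let u = exp(x), so du = exp(x) dx. When x = 0, u = 1; when x = log(4), u = 4.
The integral becomes 2·∫ u**2 du from 1 to 4, with antiderivative 2*u**3/3.
Back in x: F(x) = 2*exp(3*x)/3.
Then F(log(4)) - F(0) = (128/3) - (2/3) = 42.

42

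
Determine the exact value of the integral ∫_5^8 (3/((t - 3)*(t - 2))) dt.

Factor the denominator: t**2 - 5*t + 6 = (t - 2)(t - 3).
Partial fractions: 3/((t - 3)*(t - 2)) = -3/(t - 2) + 3/(t - 3).
An antiderivative is F(t) = 3*log(t - 3) - 3*log(t - 2).
Then F(8) - F(5) = (-3*log(3) - 3*log(2) + 3*log(5)) - (log(8/27)) = -6*log(2) + 3*log(5).

-6*log(2) + 3*log(5)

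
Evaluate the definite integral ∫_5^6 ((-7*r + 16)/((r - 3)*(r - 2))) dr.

log(2/27)

Factor the denominator: r**2 - 5*r + 6 = (r - 2)(r - 3).
Partial fractions: (-7*r + 16)/((r - 3)*(r - 2)) = -2/(r - 2) - 5/(r - 3).
An antiderivative is F(r) = -5*log(r - 3) - 2*log(r - 2).
Then F(6) - F(5) = (-5*log(3) - 4*log(2)) - (-5*log(2) - 2*log(3)) = log(2/27).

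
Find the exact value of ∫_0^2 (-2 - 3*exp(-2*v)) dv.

An antiderivative is F(v) = -2*v + 3*exp(-2*v)/2.
Then F(2) - F(0) = (-4 + 3*exp(-4)/2) - (3/2) = -11/2 + 3*exp(-4)/2.

-11/2 + 3*exp(-4)/2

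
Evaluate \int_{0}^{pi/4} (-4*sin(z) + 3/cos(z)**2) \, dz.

An antiderivative is F(z) = 4*cos(z) + 3*tan(z).
Then F(pi/4) - F(0) = (2*sqrt(2) + 3) - (4) = -1 + 2*sqrt(2).

-1 + 2*sqrt(2)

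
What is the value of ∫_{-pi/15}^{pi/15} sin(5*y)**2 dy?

-sqrt(3)/20 + pi/15

Use the identity sin^2(5*y) = (1 - cos(10*y))/2.
An antiderivative is F(y) = y/2 - sin(10*y)/20.
Then F(pi/15) - F(-pi/15) = (-sqrt(3)/40 + pi/30) - (-pi/30 + sqrt(3)/40) = -sqrt(3)/20 + pi/15.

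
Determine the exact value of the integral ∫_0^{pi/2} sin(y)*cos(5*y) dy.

1/6

Use the identity sin(y)cos(5*y) = [sin(6*y) + sin(-4*y)]/2.
An antiderivative is F(y) = cos(4*y)/8 - cos(6*y)/12.
Then F(pi/2) - F(0) = (5/24) - (1/24) = 1/6.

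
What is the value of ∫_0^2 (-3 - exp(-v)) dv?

-7 + exp(-2)

An antiderivative is F(v) = -3*v + exp(-v).
Then F(2) - F(0) = (-6 + exp(-2)) - (1) = -7 + exp(-2).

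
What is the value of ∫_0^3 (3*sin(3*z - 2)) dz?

-cos(7) + cos(2)

Let u = 3*z - 2, so du = 3 dz. When z = 0, u = -2; when z = 3, u = 7.
The integral becomes ∫ sin(u) du from -2 to 7, with antiderivative -cos(u).
Back in z: F(z) = -cos(3*z - 2).
Then F(3) - F(0) = (-cos(7)) - (-cos(2)) = -cos(7) + cos(2).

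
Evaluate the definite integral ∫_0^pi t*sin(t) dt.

Integrate by parts once (u = t, dv = sin(t) dt).
An antiderivative is F(t) = -t*cos(t) + sin(t).
Then F(pi) - F(0) = (pi) - (0) = pi.

pi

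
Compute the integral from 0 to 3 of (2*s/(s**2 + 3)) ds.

log(4)

Let u = s**2 + 3, so du = 2*s ds. When s = 0, u = 3; when s = 3, u = 12.
The integral becomes ∫ 1/u du from 3 to 12, with antiderivative log(u).
Back in s: F(s) = log(s**2 + 3).
Then F(3) - F(0) = (log(12)) - (log(3)) = log(4).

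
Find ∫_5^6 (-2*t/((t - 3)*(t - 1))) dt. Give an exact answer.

Factor the denominator: t**2 - 4*t + 3 = (t - 1)(t - 3).
Partial fractions: -2*t/((t - 3)*(t - 1)) = 1/(t - 1) - 3/(t - 3).
An antiderivative is F(t) = -3*log(t - 3) + log(t - 1).
Then F(6) - F(5) = (log(5/27)) - (-log(2)) = log(10/27).

log(10/27)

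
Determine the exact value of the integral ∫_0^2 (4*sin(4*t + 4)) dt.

Let u = 4*t + 4, so du = 4 dt. When t = 0, u = 4; when t = 2, u = 12.
The integral becomes ∫ sin(u) du from 4 to 12, with antiderivative -cos(u).
Back in t: F(t) = -cos(4*t + 4).
Then F(2) - F(0) = (-cos(12)) - (-cos(4)) = -cos(12) + cos(4).

-cos(12) + cos(4)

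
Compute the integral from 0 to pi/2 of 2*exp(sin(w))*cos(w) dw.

Let u = sin(w), so du = cos(w) dw. When w = 0, u = 0; when w = pi/2, u = 1.
The integral becomes 2·∫ exp(u) du from 0 to 1, with antiderivative 2*exp(u).
Back in w: F(w) = 2*exp(sin(w)).
Then F(pi/2) - F(0) = (2*E) - (2) = -2 + 2*E.

-2 + 2*E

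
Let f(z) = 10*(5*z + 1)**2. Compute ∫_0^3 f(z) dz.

2730

Let u = 5*z + 1, so du = 5 dz. When z = 0, u = 1; when z = 3, u = 16.
The integral becomes 2·∫ u**2 du from 1 to 16, with antiderivative 2*u**3/3.
Back in z: F(z) = 2*(5*z + 1)**3/3.
Then F(3) - F(0) = (8192/3) - (2/3) = 2730.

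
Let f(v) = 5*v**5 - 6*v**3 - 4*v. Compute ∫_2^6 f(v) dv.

By the power rule, an antiderivative is F(v) = 5*v**6/6 - 3*v**4/2 - 2*v**2.
Then F(6) - F(2) = (36864) - (64/3) = 110528/3.

110528/3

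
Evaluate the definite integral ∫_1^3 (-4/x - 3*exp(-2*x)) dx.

An antiderivative is F(x) = -4*log(x) + 3*exp(-2*x)/2.
Then F(3) - F(1) = (-4*log(3) + 3*exp(-6)/2) - (3*exp(-2)/2) = -4*log(3) - 3*exp(-2)/2 + 3*exp(-6)/2.

-4*log(3) - 3*exp(-2)/2 + 3*exp(-6)/2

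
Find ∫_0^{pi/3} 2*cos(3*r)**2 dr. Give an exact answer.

Use the identity cos^2(3*r) = (1 + cos(6*r))/2.
An antiderivative is F(r) = r + sin(6*r)/6.
Then F(pi/3) - F(0) = (pi/3) - (0) = pi/3.

pi/3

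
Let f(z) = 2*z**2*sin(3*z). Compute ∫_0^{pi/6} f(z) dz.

-4/27 + 2*pi/27

Integrate by parts twice (u = z^2, dv = 2*sin(3*z) dz).
An antiderivative is F(z) = -2*z**2*cos(3*z)/3 + 4*z*sin(3*z)/9 + 4*cos(3*z)/27.
Then F(pi/6) - F(0) = (2*pi/27) - (4/27) = -4/27 + 2*pi/27.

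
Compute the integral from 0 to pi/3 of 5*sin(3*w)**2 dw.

Use the identity sin^2(3*w) = (1 - cos(6*w))/2.
An antiderivative is F(w) = 5*w/2 - 5*sin(6*w)/12.
Then F(pi/3) - F(0) = (5*pi/6) - (0) = 5*pi/6.

5*pi/6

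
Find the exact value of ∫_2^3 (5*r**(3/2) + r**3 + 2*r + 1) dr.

By the power rule, an antiderivative is F(r) = 2*r**(5/2) + r**4/4 + r**2 + r.
Then F(3) - F(2) = (18*sqrt(3) + 129/4) - (10 + 8*sqrt(2)) = -8*sqrt(2) + 89/4 + 18*sqrt(3).

-8*sqrt(2) + 89/4 + 18*sqrt(3)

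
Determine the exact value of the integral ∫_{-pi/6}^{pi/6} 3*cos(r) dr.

3

An antiderivative is F(r) = 3*sin(r).
Then F(pi/6) - F(-pi/6) = (3/2) - (-3/2) = 3.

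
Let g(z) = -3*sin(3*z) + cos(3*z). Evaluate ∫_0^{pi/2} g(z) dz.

-4/3

An antiderivative is F(z) = sin(3*z)/3 + cos(3*z).
Then F(pi/2) - F(0) = (-1/3) - (1) = -4/3.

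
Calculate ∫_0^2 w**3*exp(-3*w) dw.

Integrate by parts 3 times (u = w^3, dv = exp(-3*w) dw).
An antiderivative is F(w) = (-9*w**3 - 9*w**2 - 6*w - 2)*exp(-3*w)/27.
Then F(2) - F(0) = (-122*exp(-6)/27) - (-2/27) = 2/27 - 122*exp(-6)/27.

2/27 - 122*exp(-6)/27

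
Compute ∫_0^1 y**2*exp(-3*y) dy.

Integrate by parts twice (u = y^2, dv = exp(-3*y) dy).
An antiderivative is F(y) = (-9*y**2 - 6*y - 2)*exp(-3*y)/27.
Then F(1) - F(0) = (-17*exp(-3)/27) - (-2/27) = 2/27 - 17*exp(-3)/27.

2/27 - 17*exp(-3)/27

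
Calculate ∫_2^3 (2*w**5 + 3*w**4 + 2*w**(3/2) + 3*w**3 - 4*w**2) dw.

By the power rule, an antiderivative is F(w) = w**6/3 + 4*w**(5/2)/5 + 3*w**5/5 + 3*w**4/4 - 4*w**3/3.
Then F(3) - F(2) = (36*sqrt(3)/5 + 8271/20) - (16*sqrt(2)/5 + 628/15) = -16*sqrt(2)/5 + 36*sqrt(3)/5 + 22301/60.

-16*sqrt(2)/5 + 36*sqrt(3)/5 + 22301/60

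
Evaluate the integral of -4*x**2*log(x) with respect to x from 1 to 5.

496/9 - 500*log(5)/3

Integrate by parts once (u = ln x, dv = -4*x**2 dx).
An antiderivative is F(x) = -4*x**3*(3*log(x) - 1)/9.
Then F(5) - F(1) = (500/9 - 500*log(5)/3) - (4/9) = 496/9 - 500*log(5)/3.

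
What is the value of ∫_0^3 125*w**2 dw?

1125

Let u = 5*w, so du = 5 dw. When w = 0, u = 0; when w = 3, u = 15.
The integral becomes ∫ u**2 du from 0 to 15, with antiderivative u**3/3.
Back in w: F(w) = 125*w**3/3.
Then F(3) - F(0) = (1125) - (0) = 1125.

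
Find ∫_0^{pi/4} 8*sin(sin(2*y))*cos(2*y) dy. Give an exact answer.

4 - 4*cos(1)

Let u = sin(2*y), so du = 2*cos(2*y) dy. When y = 0, u = 0; when y = pi/4, u = 1.
The integral becomes 4·∫ sin(u) du from 0 to 1, with antiderivative -4*cos(u).
Back in y: F(y) = -4*cos(sin(2*y)).
Then F(pi/4) - F(0) = (-4*cos(1)) - (-4) = 4 - 4*cos(1).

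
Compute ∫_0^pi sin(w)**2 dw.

Use the identity sin^2(w) = (1 - cos(2*w))/2.
An antiderivative is F(w) = w/2 - sin(2*w)/4.
Then F(pi) - F(0) = (pi/2) - (0) = pi/2.

pi/2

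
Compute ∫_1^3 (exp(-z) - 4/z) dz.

An antiderivative is F(z) = -4*log(z) - exp(-z).
Then F(3) - F(1) = (-4*log(3) - exp(-3)) - (-exp(-1)) = -4*log(3) - exp(-3) + exp(-1).

-4*log(3) - exp(-3) + exp(-1)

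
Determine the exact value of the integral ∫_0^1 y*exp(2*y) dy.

1/4 + exp(2)/4

Integrate by parts once (u = y, dv = exp(2*y) dy).
An antiderivative is F(y) = (2*y - 1)*exp(2*y)/4.
Then F(1) - F(0) = (exp(2)/4) - (-1/4) = 1/4 + exp(2)/4.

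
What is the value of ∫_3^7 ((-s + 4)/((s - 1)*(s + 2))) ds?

Factor the denominator: s**2 + s - 2 = (s + 2)(s - 1).
Partial fractions: (-s + 4)/((s - 1)*(s + 2)) = -2/(s + 2) + 1/(s - 1).
An antiderivative is F(s) = log(s - 1) - 2*log(s + 2).
Then F(7) - F(3) = (log(2/27)) - (log(2/25)) = log(25/27).

log(25/27)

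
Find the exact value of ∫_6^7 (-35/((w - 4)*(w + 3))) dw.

-15*log(3) + 10*log(2) + 5*log(5)

Factor the denominator: w**2 - w - 12 = (w + 3)(w - 4).
Partial fractions: -35/((w - 4)*(w + 3)) = 5/(w + 3) - 5/(w - 4).
An antiderivative is F(w) = -5*log(w - 4) + 5*log(w + 3).
Then F(7) - F(6) = (-5*log(3) + 5*log(2) + 5*log(5)) - (-5*log(2) + 10*log(3)) = -15*log(3) + 10*log(2) + 5*log(5).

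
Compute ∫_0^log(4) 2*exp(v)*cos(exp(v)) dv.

-2*sin(1) + 2*sin(4)

Let u = exp(v), so du = exp(v) dv. When v = 0, u = 1; when v = log(4), u = 4.
The integral becomes 2·∫ cos(u) du from 1 to 4, with antiderivative 2*sin(u).
Back in v: F(v) = 2*sin(exp(v)).
Then F(log(4)) - F(0) = (2*sin(4)) - (2*sin(1)) = -2*sin(1) + 2*sin(4).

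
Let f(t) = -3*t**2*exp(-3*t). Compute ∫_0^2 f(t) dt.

Integrate by parts twice (u = t^2, dv = -3*exp(-3*t) dt).
An antiderivative is F(t) = (9*t**2 + 6*t + 2)*exp(-3*t)/9.
Then F(2) - F(0) = (50*exp(-6)/9) - (2/9) = -2/9 + 50*exp(-6)/9.

-2/9 + 50*exp(-6)/9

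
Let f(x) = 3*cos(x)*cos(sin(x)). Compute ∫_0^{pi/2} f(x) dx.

3*sin(1)

Let u = sin(x), so du = cos(x) dx. When x = 0, u = 0; when x = pi/2, u = 1.
The integral becomes 3·∫ cos(u) du from 0 to 1, with antiderivative 3*sin(u).
Back in x: F(x) = 3*sin(sin(x)).
Then F(pi/2) - F(0) = (3*sin(1)) - (0) = 3*sin(1).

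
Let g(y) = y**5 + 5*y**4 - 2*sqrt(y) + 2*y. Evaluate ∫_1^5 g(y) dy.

By the power rule, an antiderivative is F(y) = y**6/6 + y**5 - 4*y**(3/2)/3 + y**2.
Then F(5) - F(1) = (34525/6 - 20*sqrt(5)/3) - (5/6) = 17260/3 - 20*sqrt(5)/3.

17260/3 - 20*sqrt(5)/3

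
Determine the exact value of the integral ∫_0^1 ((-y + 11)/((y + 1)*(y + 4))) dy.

-5*log(5) + 14*log(2)

Factor the denominator: y**2 + 5*y + 4 = (y + 4)(y + 1).
Partial fractions: (-y + 11)/((y + 1)*(y + 4)) = -5/(y + 4) + 4/(y + 1).
An antiderivative is F(y) = 4*log(y + 1) - 5*log(y + 4).
Then F(1) - F(0) = (-5*log(5) + 4*log(2)) - (-10*log(2)) = -5*log(5) + 14*log(2).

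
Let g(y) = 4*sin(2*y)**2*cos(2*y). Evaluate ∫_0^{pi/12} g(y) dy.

1/12

Let u = sin(2*y), so du = 2*cos(2*y) dy. When y = 0, u = 0; when y = pi/12, u = 1/2.
The integral becomes 2·∫ u**2 du from 0 to 1/2, with antiderivative 2*u**3/3.
Back in y: F(y) = 2*sin(2*y)**3/3.
Then F(pi/12) - F(0) = (1/12) - (0) = 1/12.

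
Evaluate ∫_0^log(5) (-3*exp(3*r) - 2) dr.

An antiderivative is F(r) = -exp(3*r) - 2*r.
Then F(log(5)) - F(0) = (-125 - log(25)) - (-1) = -124 - 2*log(5).

-124 - 2*log(5)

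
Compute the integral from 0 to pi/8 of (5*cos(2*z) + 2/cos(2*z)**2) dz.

1 + 5*sqrt(2)/4

An antiderivative is F(z) = 5*sin(2*z)/2 + tan(2*z).
Then F(pi/8) - F(0) = (1 + 5*sqrt(2)/4) - (0) = 1 + 5*sqrt(2)/4.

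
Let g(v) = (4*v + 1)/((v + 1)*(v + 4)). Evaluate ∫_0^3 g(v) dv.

-12*log(2) + 5*log(7)

Factor the denominator: v**2 + 5*v + 4 = (v + 4)(v + 1).
Partial fractions: (4*v + 1)/((v + 1)*(v + 4)) = 5/(v + 4) - 1/(v + 1).
An antiderivative is F(v) = -log(v + 1) + 5*log(v + 4).
Then F(3) - F(0) = (-2*log(2) + 5*log(7)) - (10*log(2)) = -12*log(2) + 5*log(7).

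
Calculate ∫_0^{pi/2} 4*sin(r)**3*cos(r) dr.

1

Let u = sin(r), so du = cos(r) dr. When r = 0, u = 0; when r = pi/2, u = 1.
The integral becomes 4·∫ u**3 du from 0 to 1, with antiderivative u**4.
Back in r: F(r) = sin(r)**4.
Then F(pi/2) - F(0) = (1) - (0) = 1.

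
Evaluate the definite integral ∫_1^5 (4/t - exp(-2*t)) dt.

(-exp(8) + 1 + 8*exp(10)*log(5))*exp(-10)/2

An antiderivative is F(t) = 4*log(t) + exp(-2*t)/2.
Then F(5) - F(1) = (exp(-10)/2 + 4*log(5)) - (exp(-2)/2) = (-exp(8) + 1 + 8*exp(10)*log(5))*exp(-10)/2.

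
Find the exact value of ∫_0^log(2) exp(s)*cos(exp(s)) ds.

-sin(1) + sin(2)

Let u = exp(s), so du = exp(s) ds. When s = 0, u = 1; when s = log(2), u = 2.
The integral becomes ∫ cos(u) du from 1 to 2, with antiderivative sin(u).
Back in s: F(s) = sin(exp(s)).
Then F(log(2)) - F(0) = (sin(2)) - (sin(1)) = -sin(1) + sin(2).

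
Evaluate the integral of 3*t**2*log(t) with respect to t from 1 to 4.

-21 + 128*log(2)

Integrate by parts once (u = ln t, dv = 3*t**2 dt).
An antiderivative is F(t) = t**3*(3*log(t) - 1)/3.
Then F(4) - F(1) = (-64/3 + 128*log(2)) - (-1/3) = -21 + 128*log(2).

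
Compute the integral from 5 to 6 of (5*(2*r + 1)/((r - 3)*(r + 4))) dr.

Factor the denominator: r**2 + r - 12 = (r + 4)(r - 3).
Partial fractions: 5*(2*r + 1)/((r - 3)*(r + 4)) = 5/(r + 4) + 5/(r - 3).
An antiderivative is F(r) = 5*log(r - 3) + 5*log(r + 4).
Then F(6) - F(5) = (5*log(2) + 5*log(3) + 5*log(5)) - (5*log(2) + 10*log(3)) = -5*log(3) + 5*log(5).

-5*log(3) + 5*log(5)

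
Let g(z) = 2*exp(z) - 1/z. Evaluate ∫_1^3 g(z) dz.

-2*exp(1) - log(3) + 2*exp(3)

An antiderivative is F(z) = 2*exp(z) - log(z).
Then F(3) - F(1) = (-log(3) + 2*exp(3)) - (2*exp(1)) = -2*exp(1) - log(3) + 2*exp(3).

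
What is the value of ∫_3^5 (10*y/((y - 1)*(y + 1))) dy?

5*log(3)

Factor the denominator: y**2 - 1 = (y + 1)(y - 1).
Partial fractions: 10*y/((y - 1)*(y + 1)) = 5/(y + 1) + 5/(y - 1).
An antiderivative is F(y) = 5*log(y - 1) + 5*log(y + 1).
Then F(5) - F(3) = (5*log(3) + 15*log(2)) - (15*log(2)) = 5*log(3).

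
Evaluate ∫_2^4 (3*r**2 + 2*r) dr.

68

By the power rule, an antiderivative is F(r) = r**3 + r**2.
Then F(4) - F(2) = (80) - (12) = 68.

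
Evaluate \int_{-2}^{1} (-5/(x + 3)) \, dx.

-10*log(2)

An antiderivative is F(x) = -5*log(x + 3).
Then F(1) - F(-2) = (-10*log(2)) - (0) = -10*log(2).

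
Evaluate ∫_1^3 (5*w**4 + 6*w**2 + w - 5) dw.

288

By the power rule, an antiderivative is F(w) = w**5 + 2*w**3 + w**2/2 - 5*w.
Then F(3) - F(1) = (573/2) - (-3/2) = 288.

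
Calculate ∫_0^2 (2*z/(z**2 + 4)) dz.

log(2)

Let u = z**2 + 4, so du = 2*z dz. When z = 0, u = 4; when z = 2, u = 8.
The integral becomes ∫ 1/u du from 4 to 8, with antiderivative log(u).
Back in z: F(z) = log(z**2 + 4).
Then F(2) - F(0) = (log(8)) - (log(4)) = log(2).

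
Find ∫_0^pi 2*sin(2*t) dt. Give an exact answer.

An antiderivative is F(t) = -cos(2*t).
Then F(pi) - F(0) = (-1) - (-1) = 0.

0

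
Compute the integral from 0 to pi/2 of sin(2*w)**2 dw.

pi/4

Use the identity sin^2(2*w) = (1 - cos(4*w))/2.
An antiderivative is F(w) = w/2 - sin(4*w)/8.
Then F(pi/2) - F(0) = (pi/4) - (0) = pi/4.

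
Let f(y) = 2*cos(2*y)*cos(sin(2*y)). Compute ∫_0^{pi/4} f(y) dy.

sin(1)

Let u = sin(2*y), so du = 2*cos(2*y) dy. When y = 0, u = 0; when y = pi/4, u = 1.
The integral becomes ∫ cos(u) du from 0 to 1, with antiderivative sin(u).
Back in y: F(y) = sin(sin(2*y)).
Then F(pi/4) - F(0) = (sin(1)) - (0) = sin(1).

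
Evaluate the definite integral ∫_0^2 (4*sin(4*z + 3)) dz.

cos(3) - cos(11)

Let u = 4*z + 3, so du = 4 dz. When z = 0, u = 3; when z = 2, u = 11.
The integral becomes ∫ sin(u) du from 3 to 11, with antiderivative -cos(u).
Back in z: F(z) = -cos(4*z + 3).
Then F(2) - F(0) = (-cos(11)) - (-cos(3)) = cos(3) - cos(11).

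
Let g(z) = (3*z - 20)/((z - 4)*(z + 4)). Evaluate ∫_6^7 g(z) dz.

-4*log(5) - 3*log(2) - log(3) + 4*log(11)

Factor the denominator: z**2 - 16 = (z + 4)(z - 4).
Partial fractions: (3*z - 20)/((z - 4)*(z + 4)) = 4/(z + 4) - 1/(z - 4).
An antiderivative is F(z) = -log(z - 4) + 4*log(z + 4).
Then F(7) - F(6) = (-log(3) + 4*log(11)) - (3*log(2) + 4*log(5)) = -4*log(5) - 3*log(2) - log(3) + 4*log(11).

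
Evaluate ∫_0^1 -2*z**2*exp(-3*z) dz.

-4/27 + 34*exp(-3)/27

Integrate by parts twice (u = z^2, dv = -2*exp(-3*z) dz).
An antiderivative is F(z) = (18*z**2 + 12*z + 4)*exp(-3*z)/27.
Then F(1) - F(0) = (34*exp(-3)/27) - (4/27) = -4/27 + 34*exp(-3)/27.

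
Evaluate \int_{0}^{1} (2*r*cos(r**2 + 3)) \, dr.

Let u = r**2 + 3, so du = 2*r dr. When r = 0, u = 3; when r = 1, u = 4.
The integral becomes ∫ cos(u) du from 3 to 4, with antiderivative sin(u).
Back in r: F(r) = sin(r**2 + 3).
Then F(1) - F(0) = (sin(4)) - (sin(3)) = sin(4) - sin(3).

sin(4) - sin(3)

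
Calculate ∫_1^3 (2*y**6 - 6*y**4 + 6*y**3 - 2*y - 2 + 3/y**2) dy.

15546/35

By the power rule, an antiderivative is F(y) = 2*y**7/7 - 6*y**5/5 + 3*y**4/2 - y**2 - 2*y - 3/y.
Then F(3) - F(1) = (30713/70) - (-379/70) = 15546/35.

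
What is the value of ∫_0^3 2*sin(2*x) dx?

1 - cos(6)

Let u = 2*x, so du = 2 dx. When x = 0, u = 0; when x = 3, u = 6.
The integral becomes ∫ sin(u) du from 0 to 6, with antiderivative -cos(u).
Back in x: F(x) = -cos(2*x).
Then F(3) - F(0) = (-cos(6)) - (-1) = 1 - cos(6).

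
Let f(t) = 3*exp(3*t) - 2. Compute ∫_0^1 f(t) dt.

An antiderivative is F(t) = exp(3*t) - 2*t.
Then F(1) - F(0) = (-2 + exp(3)) - (1) = -3 + exp(3).

-3 + exp(3)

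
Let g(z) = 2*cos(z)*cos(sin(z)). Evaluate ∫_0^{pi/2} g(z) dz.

2*sin(1)

Let u = sin(z), so du = cos(z) dz. When z = 0, u = 0; when z = pi/2, u = 1.
The integral becomes 2·∫ cos(u) du from 0 to 1, with antiderivative 2*sin(u).
Back in z: F(z) = 2*sin(sin(z)).
Then F(pi/2) - F(0) = (2*sin(1)) - (0) = 2*sin(1).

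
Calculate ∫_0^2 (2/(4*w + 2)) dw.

log(5)/2

An antiderivative is F(w) = log(4*w + 2)/2.
Then F(2) - F(0) = (log(10)/2) - (log(2)/2) = log(5)/2.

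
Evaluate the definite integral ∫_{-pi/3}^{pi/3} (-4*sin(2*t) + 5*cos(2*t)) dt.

An antiderivative is F(t) = 5*sin(2*t)/2 + 2*cos(2*t).
Then F(pi/3) - F(-pi/3) = (-1 + 5*sqrt(3)/4) - (-5*sqrt(3)/4 - 1) = 5*sqrt(3)/2.

5*sqrt(3)/2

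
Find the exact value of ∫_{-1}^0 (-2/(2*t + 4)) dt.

An antiderivative is F(t) = -log(2*t + 4).
Then F(0) - F(-1) = (-log(4)) - (-log(2)) = -log(2).

-log(2)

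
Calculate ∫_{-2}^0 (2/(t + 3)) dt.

log(9)

An antiderivative is F(t) = 2*log(t + 3).
Then F(0) - F(-2) = (log(9)) - (0) = log(9).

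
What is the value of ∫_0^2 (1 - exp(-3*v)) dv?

exp(-6)/3 + 5/3

An antiderivative is F(v) = v + exp(-3*v)/3.
Then F(2) - F(0) = (exp(-6)/3 + 2) - (1/3) = exp(-6)/3 + 5/3.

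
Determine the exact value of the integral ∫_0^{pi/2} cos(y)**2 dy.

Use the identity cos^2(y) = (1 + cos(2*y))/2.
An antiderivative is F(y) = y/2 + sin(2*y)/4.
Then F(pi/2) - F(0) = (pi/4) - (0) = pi/4.

pi/4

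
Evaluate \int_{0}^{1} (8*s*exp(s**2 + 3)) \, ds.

-4*(1 - exp(1))*exp(3)

Let u = s**2 + 3, so du = 2*s ds. When s = 0, u = 3; when s = 1, u = 4.
The integral becomes 4·∫ exp(u) du from 3 to 4, with antiderivative 4*exp(u).
Back in s: F(s) = 4*exp(s**2 + 3).
Then F(1) - F(0) = (4*exp(4)) - (4*exp(3)) = -4*(1 - exp(1))*exp(3).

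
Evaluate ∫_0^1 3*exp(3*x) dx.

-1 + exp(3)

An antiderivative is F(x) = exp(3*x).
Then F(1) - F(0) = (exp(3)) - (1) = -1 + exp(3).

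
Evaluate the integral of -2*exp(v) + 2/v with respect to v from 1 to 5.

An antiderivative is F(v) = -2*exp(v) + 2*log(v).
Then F(5) - F(1) = (-2*exp(5) + 2*log(5)) - (-2*exp(1)) = -2*exp(5) + 2*log(5) + 2*exp(1).

-2*exp(5) + 2*log(5) + 2*exp(1)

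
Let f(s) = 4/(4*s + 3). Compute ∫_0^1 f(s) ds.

log(7/3)

An antiderivative is F(s) = log(4*s + 3).
Then F(1) - F(0) = (log(7)) - (log(3)) = log(7/3).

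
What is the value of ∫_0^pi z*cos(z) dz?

-2

Integrate by parts once (u = z, dv = cos(z) dz).
An antiderivative is F(z) = z*sin(z) + cos(z).
Then F(pi) - F(0) = (-1) - (1) = -2.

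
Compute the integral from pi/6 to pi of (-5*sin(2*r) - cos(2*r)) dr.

An antiderivative is F(r) = -sin(2*r)/2 + 5*cos(2*r)/2.
Then F(pi) - F(pi/6) = (5/2) - (5/4 - sqrt(3)/4) = sqrt(3)/4 + 5/4.

sqrt(3)/4 + 5/4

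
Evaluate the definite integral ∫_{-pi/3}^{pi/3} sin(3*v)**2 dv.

pi/3

Use the identity sin^2(3*v) = (1 - cos(6*v))/2.
An antiderivative is F(v) = v/2 - sin(6*v)/12.
Then F(pi/3) - F(-pi/3) = (pi/6) - (-pi/6) = pi/3.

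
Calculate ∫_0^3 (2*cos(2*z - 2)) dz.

sin(4) + sin(2)

Let u = 2*z - 2, so du = 2 dz. When z = 0, u = -2; when z = 3, u = 4.
The integral becomes ∫ cos(u) du from -2 to 4, with antiderivative sin(u).
Back in z: F(z) = sin(2*z - 2).
Then F(3) - F(0) = (sin(4)) - (-sin(2)) = sin(4) + sin(2).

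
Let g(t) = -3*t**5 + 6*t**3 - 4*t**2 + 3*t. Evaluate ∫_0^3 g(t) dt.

-531/2

By the power rule, an antiderivative is F(t) = -t**6/2 + 3*t**4/2 - 4*t**3/3 + 3*t**2/2.
Then F(3) - F(0) = (-531/2) - (0) = -531/2.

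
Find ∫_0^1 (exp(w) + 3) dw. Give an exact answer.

2 + E

An antiderivative is F(w) = 3*w + exp(w).
Then F(1) - F(0) = (E + 3) - (1) = 2 + E.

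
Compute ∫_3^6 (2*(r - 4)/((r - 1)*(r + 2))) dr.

Factor the denominator: r**2 + r - 2 = (r + 2)(r - 1).
Partial fractions: 2*(r - 4)/((r - 1)*(r + 2)) = 4/(r + 2) - 2/(r - 1).
An antiderivative is F(r) = -2*log(r - 1) + 4*log(r + 2).
Then F(6) - F(3) = (-2*log(5) + 12*log(2)) - (-2*log(2) + 4*log(5)) = -6*log(5) + 14*log(2).

-6*log(5) + 14*log(2)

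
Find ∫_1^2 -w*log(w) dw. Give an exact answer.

Integrate by parts once (u = ln w, dv = -w dw).
An antiderivative is F(w) = -w**2*(2*log(w) - 1)/4.
Then F(2) - F(1) = (1 - log(4)) - (1/4) = 3/4 - log(4).

3/4 - log(4)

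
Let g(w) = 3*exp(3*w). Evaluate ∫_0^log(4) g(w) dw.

Let u = exp(w), so du = exp(w) dw. When w = 0, u = 1; when w = log(4), u = 4.
The integral becomes 3·∫ u**2 du from 1 to 4, with antiderivative u**3.
Back in w: F(w) = exp(3*w).
Then F(log(4)) - F(0) = (64) - (1) = 63.

63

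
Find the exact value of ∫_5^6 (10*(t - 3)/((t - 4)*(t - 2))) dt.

Factor the denominator: t**2 - 6*t + 8 = (t - 2)(t - 4).
Partial fractions: 10*(t - 3)/((t - 4)*(t - 2)) = 5/(t - 2) + 5/(t - 4).
An antiderivative is F(t) = 5*log(t - 4) + 5*log(t - 2).
Then F(6) - F(5) = (15*log(2)) - (5*log(3)) = -5*log(3) + 15*log(2).

-5*log(3) + 15*log(2)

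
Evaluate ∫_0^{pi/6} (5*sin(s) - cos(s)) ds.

9/2 - 5*sqrt(3)/2

An antiderivative is F(s) = -sin(s) - 5*cos(s).
Then F(pi/6) - F(0) = (-5*sqrt(3)/2 - 1/2) - (-5) = 9/2 - 5*sqrt(3)/2.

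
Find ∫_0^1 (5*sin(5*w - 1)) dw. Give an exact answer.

cos(1) - cos(4)

Let u = 5*w - 1, so du = 5 dw. When w = 0, u = -1; when w = 1, u = 4.
The integral becomes ∫ sin(u) du from -1 to 4, with antiderivative -cos(u).
Back in w: F(w) = -cos(5*w - 1).
Then F(1) - F(0) = (-cos(4)) - (-cos(1)) = cos(1) - cos(4).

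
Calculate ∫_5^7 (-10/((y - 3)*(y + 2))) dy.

Factor the denominator: y**2 - y - 6 = (y + 2)(y - 3).
Partial fractions: -10/((y - 3)*(y + 2)) = 2/(y + 2) - 2/(y - 3).
An antiderivative is F(y) = -2*log(y - 3) + 2*log(y + 2).
Then F(7) - F(5) = (log(81/16)) - (log(49/4)) = -2*log(7) - 2*log(2) + 4*log(3).

-2*log(7) - 2*log(2) + 4*log(3)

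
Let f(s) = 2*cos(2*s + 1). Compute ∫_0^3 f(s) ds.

-sin(1) + sin(7)

Let u = 2*s + 1, so du = 2 ds. When s = 0, u = 1; when s = 3, u = 7.
The integral becomes ∫ cos(u) du from 1 to 7, with antiderivative sin(u).
Back in s: F(s) = sin(2*s + 1).
Then F(3) - F(0) = (sin(7)) - (sin(1)) = -sin(1) + sin(7).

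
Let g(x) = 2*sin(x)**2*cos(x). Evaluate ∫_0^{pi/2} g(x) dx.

Let u = sin(x), so du = cos(x) dx. When x = 0, u = 0; when x = pi/2, u = 1.
The integral becomes 2·∫ u**2 du from 0 to 1, with antiderivative 2*u**3/3.
Back in x: F(x) = 2*sin(x)**3/3.
Then F(pi/2) - F(0) = (2/3) - (0) = 2/3.

2/3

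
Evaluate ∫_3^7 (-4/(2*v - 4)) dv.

-log(25)

An antiderivative is F(v) = -2*log(2*v - 4).
Then F(7) - F(3) = (-log(100)) - (-log(4)) = -log(25).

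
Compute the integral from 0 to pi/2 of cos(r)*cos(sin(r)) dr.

sin(1)

Let u = sin(r), so du = cos(r) dr. When r = 0, u = 0; when r = pi/2, u = 1.
The integral becomes ∫ cos(u) du from 0 to 1, with antiderivative sin(u).
Back in r: F(r) = sin(sin(r)).
Then F(pi/2) - F(0) = (sin(1)) - (0) = sin(1).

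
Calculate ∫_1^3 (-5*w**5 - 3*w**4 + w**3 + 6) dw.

By the power rule, an antiderivative is F(w) = -5*w**6/6 - 3*w**5/5 + w**4/4 + 6*w.
Then F(3) - F(1) = (-14301/20) - (289/60) = -10798/15.

-10798/15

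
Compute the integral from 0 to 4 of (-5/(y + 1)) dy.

-5*log(5)

An antiderivative is F(y) = -5*log(y + 1).
Then F(4) - F(0) = (-5*log(5)) - (0) = -5*log(5).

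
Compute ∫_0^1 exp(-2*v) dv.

An antiderivative is F(v) = -exp(-2*v)/2.
Then F(1) - F(0) = (-exp(-2)/2) - (-1/2) = -(1 - exp(2))*exp(-2)/2.

-(1 - exp(2))*exp(-2)/2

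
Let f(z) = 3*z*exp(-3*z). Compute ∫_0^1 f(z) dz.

(-4 + exp(3))*exp(-3)/3

Integrate by parts once (u = z, dv = 3*exp(-3*z) dz).
An antiderivative is F(z) = (-3*z - 1)*exp(-3*z)/3.
Then F(1) - F(0) = (-4*exp(-3)/3) - (-1/3) = (-4 + exp(3))*exp(-3)/3.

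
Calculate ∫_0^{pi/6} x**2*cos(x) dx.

-1 + pi**2/72 + sqrt(3)*pi/6

Integrate by parts twice (u = x^2, dv = cos(x) dx).
An antiderivative is F(x) = x**2*sin(x) + 2*x*cos(x) - 2*sin(x).
Then F(pi/6) - F(0) = (-1 + pi**2/72 + sqrt(3)*pi/6) - (0) = -1 + pi**2/72 + sqrt(3)*pi/6.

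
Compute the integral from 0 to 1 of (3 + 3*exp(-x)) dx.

6 - 3*exp(-1)

An antiderivative is F(x) = 3*x - 3*exp(-x).
Then F(1) - F(0) = (3 - 3*exp(-1)) - (-3) = 6 - 3*exp(-1).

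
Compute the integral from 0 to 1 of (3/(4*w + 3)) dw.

-3*log(3)/4 + 3*log(7)/4

An antiderivative is F(w) = 3*log(4*w + 3)/4.
Then F(1) - F(0) = (3*log(7)/4) - (3*log(3)/4) = -3*log(3)/4 + 3*log(7)/4.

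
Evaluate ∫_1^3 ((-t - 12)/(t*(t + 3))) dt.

-log(24)

Factor the denominator: t**2 + 3*t = (t + 3)t.
Partial fractions: (-t - 12)/(t*(t + 3)) = 3/(t + 3) - 4/t.
An antiderivative is F(t) = -4*log(t) + 3*log(t + 3).
Then F(3) - F(1) = (log(8/3)) - (log(64)) = -log(24).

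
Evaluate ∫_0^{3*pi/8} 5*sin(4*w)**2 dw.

Use the identity sin^2(4*w) = (1 - cos(8*w))/2.
An antiderivative is F(w) = 5*w/2 - 5*sin(8*w)/16.
Then F(3*pi/8) - F(0) = (15*pi/16) - (0) = 15*pi/16.

15*pi/16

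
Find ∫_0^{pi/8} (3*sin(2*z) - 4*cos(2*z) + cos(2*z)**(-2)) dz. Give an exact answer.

2 - 7*sqrt(2)/4

An antiderivative is F(z) = -2*sin(2*z) - 3*cos(2*z)/2 + tan(2*z)/2.
Then F(pi/8) - F(0) = (1/2 - 7*sqrt(2)/4) - (-3/2) = 2 - 7*sqrt(2)/4.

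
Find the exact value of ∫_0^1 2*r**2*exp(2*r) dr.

Integrate by parts twice (u = r^2, dv = 2*exp(2*r) dr).
An antiderivative is F(r) = (2*r**2 - 2*r + 1)*exp(2*r)/2.
Then F(1) - F(0) = (exp(2)/2) - (1/2) = -1/2 + exp(2)/2.

-1/2 + exp(2)/2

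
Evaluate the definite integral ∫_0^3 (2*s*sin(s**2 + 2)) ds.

cos(2) - cos(11)

Let u = s**2 + 2, so du = 2*s ds. When s = 0, u = 2; when s = 3, u = 11.
The integral becomes ∫ sin(u) du from 2 to 11, with antiderivative -cos(u).
Back in s: F(s) = -cos(s**2 + 2).
Then F(3) - F(0) = (-cos(11)) - (-cos(2)) = cos(2) - cos(11).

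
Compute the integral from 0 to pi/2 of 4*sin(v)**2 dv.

pi

Use the identity sin^2(v) = (1 - cos(2*v))/2.
An antiderivative is F(v) = 2*v - sin(2*v).
Then F(pi/2) - F(0) = (pi) - (0) = pi.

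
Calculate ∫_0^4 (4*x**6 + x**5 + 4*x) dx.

211616/21

By the power rule, an antiderivative is F(x) = 4*x**7/7 + x**6/6 + 2*x**2.
Then F(4) - F(0) = (211616/21) - (0) = 211616/21.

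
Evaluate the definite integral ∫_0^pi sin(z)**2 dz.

Use the identity sin^2(z) = (1 - cos(2*z))/2.
An antiderivative is F(z) = z/2 - sin(2*z)/4.
Then F(pi) - F(0) = (pi/2) - (0) = pi/2.

pi/2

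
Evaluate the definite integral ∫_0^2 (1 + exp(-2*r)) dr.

5/2 - exp(-4)/2

An antiderivative is F(r) = r - exp(-2*r)/2.
Then F(2) - F(0) = (2 - exp(-4)/2) - (-1/2) = 5/2 - exp(-4)/2.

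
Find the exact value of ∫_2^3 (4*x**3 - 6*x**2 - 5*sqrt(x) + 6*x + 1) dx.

By the power rule, an antiderivative is F(x) = x**4 - 10*x**(3/2)/3 - 2*x**3 + 3*x**2 + x.
Then F(3) - F(2) = (57 - 10*sqrt(3)) - (14 - 20*sqrt(2)/3) = -10*sqrt(3) + 20*sqrt(2)/3 + 43.

-10*sqrt(3) + 20*sqrt(2)/3 + 43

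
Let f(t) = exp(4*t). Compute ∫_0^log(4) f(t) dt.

255/4

Let u = exp(t), so du = exp(t) dt. When t = 0, u = 1; when t = log(4), u = 4.
The integral becomes ∫ u**3 du from 1 to 4, with antiderivative u**4/4.
Back in t: F(t) = exp(4*t)/4.
Then F(log(4)) - F(0) = (64) - (1/4) = 255/4.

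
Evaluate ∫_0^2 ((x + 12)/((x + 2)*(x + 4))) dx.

-4*log(3) + 9*log(2)

Factor the denominator: x**2 + 6*x + 8 = (x + 4)(x + 2).
Partial fractions: (x + 12)/((x + 2)*(x + 4)) = -4/(x + 4) + 5/(x + 2).
An antiderivative is F(x) = 5*log(x + 2) - 4*log(x + 4).
Then F(2) - F(0) = (log(64/81)) - (-log(8)) = -4*log(3) + 9*log(2).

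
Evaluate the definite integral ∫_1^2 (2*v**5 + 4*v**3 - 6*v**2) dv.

By the power rule, an antiderivative is F(v) = v**6/3 + v**4 - 2*v**3.
Then F(2) - F(1) = (64/3) - (-2/3) = 22.

22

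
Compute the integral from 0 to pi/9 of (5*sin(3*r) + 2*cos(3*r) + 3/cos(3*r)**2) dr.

5/6 + 4*sqrt(3)/3

An antiderivative is F(r) = 2*sin(3*r)/3 - 5*cos(3*r)/3 + tan(3*r).
Then F(pi/9) - F(0) = (-5/6 + 4*sqrt(3)/3) - (-5/3) = 5/6 + 4*sqrt(3)/3.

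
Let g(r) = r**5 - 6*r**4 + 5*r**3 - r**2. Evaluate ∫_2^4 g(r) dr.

-3556/15

By the power rule, an antiderivative is F(r) = r**6/6 - 6*r**5/5 + 5*r**4/4 - r**3/3.
Then F(4) - F(2) = (-3712/15) - (-52/5) = -3556/15.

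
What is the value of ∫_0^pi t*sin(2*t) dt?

Integrate by parts once (u = t, dv = sin(2*t) dt).
An antiderivative is F(t) = -t*cos(2*t)/2 + sin(2*t)/4.
Then F(pi) - F(0) = (-pi/2) - (0) = -pi/2.

-pi/2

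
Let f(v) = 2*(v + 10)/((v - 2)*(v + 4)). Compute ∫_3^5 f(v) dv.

Factor the denominator: v**2 + 2*v - 8 = (v + 4)(v - 2).
Partial fractions: 2*(v + 10)/((v - 2)*(v + 4)) = -2/(v + 4) + 4/(v - 2).
An antiderivative is F(v) = 4*log(v - 2) - 2*log(v + 4).
Then F(5) - F(3) = (0) - (-log(49)) = log(49).

log(49)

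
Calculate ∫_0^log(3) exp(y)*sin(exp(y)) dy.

cos(1) - cos(3)

Let u = exp(y), so du = exp(y) dy. When y = 0, u = 1; when y = log(3), u = 3.
The integral becomes ∫ sin(u) du from 1 to 3, with antiderivative -cos(u).
Back in y: F(y) = -cos(exp(y)).
Then F(log(3)) - F(0) = (-cos(3)) - (-cos(1)) = cos(1) - cos(3).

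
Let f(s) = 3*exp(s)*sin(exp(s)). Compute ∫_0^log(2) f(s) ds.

-3*cos(2) + 3*cos(1)

Let u = exp(s), so du = exp(s) ds. When s = 0, u = 1; when s = log(2), u = 2.
The integral becomes 3·∫ sin(u) du from 1 to 2, with antiderivative -3*cos(u).
Back in s: F(s) = -3*cos(exp(s)).
Then F(log(2)) - F(0) = (-3*cos(2)) - (-3*cos(1)) = -3*cos(2) + 3*cos(1).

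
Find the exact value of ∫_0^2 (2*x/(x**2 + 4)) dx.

log(2)

Let u = x**2 + 4, so du = 2*x dx. When x = 0, u = 4; when x = 2, u = 8.
The integral becomes ∫ 1/u du from 4 to 8, with antiderivative log(u).
Back in x: F(x) = log(x**2 + 4).
Then F(2) - F(0) = (log(8)) - (log(4)) = log(2).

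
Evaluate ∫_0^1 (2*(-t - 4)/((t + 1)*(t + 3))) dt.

Factor the denominator: t**2 + 4*t + 3 = (t + 3)(t + 1).
Partial fractions: 2*(-t - 4)/((t + 1)*(t + 3)) = 1/(t + 3) - 3/(t + 1).
An antiderivative is F(t) = -3*log(t + 1) + log(t + 3).
Then F(1) - F(0) = (-log(2)) - (log(3)) = -log(6).

-log(6)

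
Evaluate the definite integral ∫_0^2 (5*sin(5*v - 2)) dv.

cos(2) - cos(8)

Let u = 5*v - 2, so du = 5 dv. When v = 0, u = -2; when v = 2, u = 8.
The integral becomes ∫ sin(u) du from -2 to 8, with antiderivative -cos(u).
Back in v: F(v) = -cos(5*v - 2).
Then F(2) - F(0) = (-cos(8)) - (-cos(2)) = cos(2) - cos(8).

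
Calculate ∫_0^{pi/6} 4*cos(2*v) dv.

sqrt(3)

An antiderivative is F(v) = 2*sin(2*v).
Then F(pi/6) - F(0) = (sqrt(3)) - (0) = sqrt(3).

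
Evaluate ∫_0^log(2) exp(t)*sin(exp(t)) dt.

Let u = exp(t), so du = exp(t) dt. When t = 0, u = 1; when t = log(2), u = 2.
The integral becomes ∫ sin(u) du from 1 to 2, with antiderivative -cos(u).
Back in t: F(t) = -cos(exp(t)).
Then F(log(2)) - F(0) = (-cos(2)) - (-cos(1)) = -cos(2) + cos(1).

-cos(2) + cos(1)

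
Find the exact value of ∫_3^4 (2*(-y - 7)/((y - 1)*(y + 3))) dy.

Factor the denominator: y**2 + 2*y - 3 = (y + 3)(y - 1).
Partial fractions: 2*(-y - 7)/((y - 1)*(y + 3)) = 2/(y + 3) - 4/(y - 1).
An antiderivative is F(y) = -4*log(y - 1) + 2*log(y + 3).
Then F(4) - F(3) = (log(49/81)) - (log(9/4)) = -6*log(3) + 2*log(2) + 2*log(7).

-6*log(3) + 2*log(2) + 2*log(7)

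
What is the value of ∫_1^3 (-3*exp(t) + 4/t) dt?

An antiderivative is F(t) = -3*exp(t) + 4*log(t).
Then F(3) - F(1) = (-3*exp(3) + log(81)) - (-3*exp(1)) = -3*exp(3) + log(81) + 3*exp(1).

-3*exp(3) + log(81) + 3*exp(1)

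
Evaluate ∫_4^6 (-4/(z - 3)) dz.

-log(81)

An antiderivative is F(z) = -4*log(z - 3).
Then F(6) - F(4) = (-log(81)) - (0) = -log(81).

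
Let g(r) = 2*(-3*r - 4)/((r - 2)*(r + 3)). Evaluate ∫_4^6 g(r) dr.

Factor the denominator: r**2 + r - 6 = (r + 3)(r - 2).
Partial fractions: 2*(-3*r - 4)/((r - 2)*(r + 3)) = -2/(r + 3) - 4/(r - 2).
An antiderivative is F(r) = -4*log(r - 2) - 2*log(r + 3).
Then F(6) - F(4) = (-8*log(2) - 4*log(3)) - (-2*log(7) - 4*log(2)) = -4*log(3) - 4*log(2) + 2*log(7).

-4*log(3) - 4*log(2) + 2*log(7)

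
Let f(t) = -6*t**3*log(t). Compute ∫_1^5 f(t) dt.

Integrate by parts once (u = ln t, dv = -6*t**3 dt).
An antiderivative is F(t) = -3*t**4*(4*log(t) - 1)/8.
Then F(5) - F(1) = (1875/8 - 1875*log(5)/2) - (3/8) = 234 - 1875*log(5)/2.

234 - 1875*log(5)/2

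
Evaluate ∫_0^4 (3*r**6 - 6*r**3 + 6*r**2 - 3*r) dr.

47192/7

By the power rule, an antiderivative is F(r) = 3*r**7/7 - 3*r**4/2 + 2*r**3 - 3*r**2/2.
Then F(4) - F(0) = (47192/7) - (0) = 47192/7.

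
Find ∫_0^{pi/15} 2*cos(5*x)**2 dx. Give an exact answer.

sqrt(3)/20 + pi/15

Use the identity cos^2(5*x) = (1 + cos(10*x))/2.
An antiderivative is F(x) = x + sin(10*x)/10.
Then F(pi/15) - F(0) = (sqrt(3)/20 + pi/15) - (0) = sqrt(3)/20 + pi/15.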